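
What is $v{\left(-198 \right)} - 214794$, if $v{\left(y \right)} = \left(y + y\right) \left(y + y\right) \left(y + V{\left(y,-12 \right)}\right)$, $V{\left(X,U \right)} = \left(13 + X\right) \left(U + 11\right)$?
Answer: $-2253402$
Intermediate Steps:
$V{\left(X,U \right)} = \left(11 + U\right) \left(13 + X\right)$ ($V{\left(X,U \right)} = \left(13 + X\right) \left(11 + U\right) = \left(11 + U\right) \left(13 + X\right)$)
$v{\left(y \right)} = - 52 y^{2}$ ($v{\left(y \right)} = \left(y + y\right) \left(y + y\right) \left(y + \left(143 + 11 y + 13 \left(-12\right) - 12 y\right)\right) = 2 y 2 y \left(y + \left(143 + 11 y - 156 - 12 y\right)\right) = 4 y^{2} \left(y - \left(13 + y\right)\right) = 4 y^{2} \left(-13\right) = - 52 y^{2}$)
$v{\left(-198 \right)} - 214794 = - 52 \left(-198\right)^{2} - 214794 = \left(-52\right) 39204 - 214794 = -2038608 - 214794 = -2253402$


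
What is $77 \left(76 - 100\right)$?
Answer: $-1848$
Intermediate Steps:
$77 \left(76 - 100\right) = 77 \left(-24\right) = -1848$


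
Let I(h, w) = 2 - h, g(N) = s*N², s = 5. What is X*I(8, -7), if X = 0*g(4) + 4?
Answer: -24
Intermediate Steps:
g(N) = 5*N²
X = 4 (X = 0*(5*4²) + 4 = 0*(5*16) + 4 = 0*80 + 4 = 0 + 4 = 4)
X*I(8, -7) = 4*(2 - 1*8) = 4*(2 - 8) = 4*(-6) = -24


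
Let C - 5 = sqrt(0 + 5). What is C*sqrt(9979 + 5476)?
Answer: sqrt(15455)*(5 + sqrt(5)) ≈ 899.57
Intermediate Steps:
C = 5 + sqrt(5) (C = 5 + sqrt(0 + 5) = 5 + sqrt(5) ≈ 7.2361)
C*sqrt(9979 + 5476) = (5 + sqrt(5))*sqrt(9979 + 5476) = (5 + sqrt(5))*sqrt(15455) = sqrt(15455)*(5 + sqrt(5))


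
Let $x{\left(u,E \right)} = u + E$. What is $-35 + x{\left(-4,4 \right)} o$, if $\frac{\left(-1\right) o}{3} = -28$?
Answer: $-35$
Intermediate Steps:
$o = 84$ ($o = \left(-3\right) \left(-28\right) = 84$)
$x{\left(u,E \right)} = E + u$
$-35 + x{\left(-4,4 \right)} o = -35 + \left(4 - 4\right) 84 = -35 + 0 \cdot 84 = -35 + 0 = -35$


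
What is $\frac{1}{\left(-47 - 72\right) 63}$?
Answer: $- \frac{1}{7497} \approx -0.00013339$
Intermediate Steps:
$\frac{1}{\left(-47 - 72\right) 63} = \frac{1}{\left(-119\right) 63} = \frac{1}{-7497} = - \frac{1}{7497}$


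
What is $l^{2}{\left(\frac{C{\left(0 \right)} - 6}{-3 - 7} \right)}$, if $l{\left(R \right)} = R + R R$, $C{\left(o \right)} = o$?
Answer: $\frac{576}{625} \approx 0.9216$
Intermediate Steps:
$l{\left(R \right)} = R + R^{2}$
$l^{2}{\left(\frac{C{\left(0 \right)} - 6}{-3 - 7} \right)} = \left(\frac{0 - 6}{-3 - 7} \left(1 + \frac{0 - 6}{-3 - 7}\right)\right)^{2} = \left(- \frac{6}{-10} \left(1 - \frac{6}{-10}\right)\right)^{2} = \left(\left(-6\right) \left(- \frac{1}{10}\right) \left(1 - - \frac{3}{5}\right)\right)^{2} = \left(\frac{3 \left(1 + \frac{3}{5}\right)}{5}\right)^{2} = \left(\frac{3}{5} \cdot \frac{8}{5}\right)^{2} = \left(\frac{24}{25}\right)^{2} = \frac{576}{625}$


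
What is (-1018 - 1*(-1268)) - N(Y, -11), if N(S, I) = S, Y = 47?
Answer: 203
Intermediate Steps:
(-1018 - 1*(-1268)) - N(Y, -11) = (-1018 - 1*(-1268)) - 1*47 = (-1018 + 1268) - 47 = 250 - 47 = 203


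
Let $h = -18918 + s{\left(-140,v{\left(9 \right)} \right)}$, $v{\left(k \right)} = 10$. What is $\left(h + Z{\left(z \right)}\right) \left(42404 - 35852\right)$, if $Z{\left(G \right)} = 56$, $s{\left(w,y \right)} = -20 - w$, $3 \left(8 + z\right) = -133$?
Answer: $-122797584$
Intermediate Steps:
$z = - \frac{157}{3}$ ($z = -8 + \frac{1}{3} \left(-133\right) = -8 - \frac{133}{3} = - \frac{157}{3} \approx -52.333$)
$h = -18798$ ($h = -18918 - -120 = -18918 + \left(-20 + 140\right) = -18918 + 120 = -18798$)
$\left(h + Z{\left(z \right)}\right) \left(42404 - 35852\right) = \left(-18798 + 56\right) \left(42404 - 35852\right) = \left(-18742\right) 6552 = -122797584$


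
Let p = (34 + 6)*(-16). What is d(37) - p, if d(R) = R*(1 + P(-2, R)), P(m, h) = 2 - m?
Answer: 825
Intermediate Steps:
d(R) = 5*R (d(R) = R*(1 + (2 - 1*(-2))) = R*(1 + (2 + 2)) = R*(1 + 4) = R*5 = 5*R)
p = -640 (p = 40*(-16) = -640)
d(37) - p = 5*37 - 1*(-640) = 185 + 640 = 825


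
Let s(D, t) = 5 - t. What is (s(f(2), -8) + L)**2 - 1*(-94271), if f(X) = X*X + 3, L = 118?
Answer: 111432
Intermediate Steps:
f(X) = 3 + X**2 (f(X) = X**2 + 3 = 3 + X**2)
(s(f(2), -8) + L)**2 - 1*(-94271) = ((5 - 1*(-8)) + 118)**2 - 1*(-94271) = ((5 + 8) + 118)**2 + 94271 = (13 + 118)**2 + 94271 = 131**2 + 94271 = 17161 + 94271 = 111432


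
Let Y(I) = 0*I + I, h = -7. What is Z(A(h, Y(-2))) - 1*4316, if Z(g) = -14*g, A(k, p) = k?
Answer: -4218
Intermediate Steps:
Y(I) = I (Y(I) = 0 + I = I)
Z(A(h, Y(-2))) - 1*4316 = -14*(-7) - 1*4316 = 98 - 4316 = -4218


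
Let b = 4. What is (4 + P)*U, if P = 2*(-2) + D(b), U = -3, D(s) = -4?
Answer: 12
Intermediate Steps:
P = -8 (P = 2*(-2) - 4 = -4 - 4 = -8)
(4 + P)*U = (4 - 8)*(-3) = -4*(-3) = 12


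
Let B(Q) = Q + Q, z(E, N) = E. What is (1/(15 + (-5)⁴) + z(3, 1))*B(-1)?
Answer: -1921/320 ≈ -6.0031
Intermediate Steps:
B(Q) = 2*Q
(1/(15 + (-5)⁴) + z(3, 1))*B(-1) = (1/(15 + (-5)⁴) + 3)*(2*(-1)) = (1/(15 + 625) + 3)*(-2) = (1/640 + 3)*(-2) = (1921/640)*(-2) = -1921/320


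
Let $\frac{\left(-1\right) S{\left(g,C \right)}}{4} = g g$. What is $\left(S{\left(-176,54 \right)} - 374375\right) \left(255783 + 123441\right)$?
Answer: $-188959355496$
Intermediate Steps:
$S{\left(g,C \right)} = - 4 g^{2}$ ($S{\left(g,C \right)} = - 4 g g = - 4 g^{2}$)
$\left(S{\left(-176,54 \right)} - 374375\right) \left(255783 + 123441\right) = \left(- 4 \left(-176\right)^{2} - 374375\right) \left(255783 + 123441\right) = \left(\left(-4\right) 30976 - 374375\right) 379224 = \left(-123904 - 374375\right) 379224 = \left(-498279\right) 379224 = -188959355496$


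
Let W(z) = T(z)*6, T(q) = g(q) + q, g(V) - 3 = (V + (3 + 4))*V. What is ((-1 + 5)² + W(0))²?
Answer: 1156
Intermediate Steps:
g(V) = 3 + V*(7 + V) (g(V) = 3 + (V + (3 + 4))*V = 3 + (V + 7)*V = 3 + (7 + V)*V = 3 + V*(7 + V))
T(q) = 3 + q² + 8*q (T(q) = (3 + q² + 7*q) + q = 3 + q² + 8*q)
W(z) = 18 + 6*z² + 48*z (W(z) = (3 + z² + 8*z)*6 = 18 + 6*z² + 48*z)
((-1 + 5)² + W(0))² = ((-1 + 5)² + (18 + 6*0² + 48*0))² = (4² + (18 + 6*0 + 0))² = (16 + (18 + 0 + 0))² = (16 + 18)² = 34² = 1156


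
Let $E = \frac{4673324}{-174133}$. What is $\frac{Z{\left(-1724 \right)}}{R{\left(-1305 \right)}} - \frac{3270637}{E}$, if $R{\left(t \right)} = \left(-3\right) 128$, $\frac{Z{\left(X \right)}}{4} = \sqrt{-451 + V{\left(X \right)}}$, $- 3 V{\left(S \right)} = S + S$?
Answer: $\frac{24761992727}{203188} - \frac{\sqrt{6285}}{288} \approx 1.2187 \cdot 10^{5}$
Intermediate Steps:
$E = - \frac{203188}{7571}$ ($E = 4673324 \left(- \frac{1}{174133}\right) = - \frac{203188}{7571} \approx -26.838$)
$V{\left(S \right)} = - \frac{2 S}{3}$ ($V{\left(S \right)} = - \frac{S + S}{3} = - \frac{2 S}{3}$)
$Z{\left(X \right)} = 4 \sqrt{-451 - \frac{2 X}{3}}$
$R{\left(t \right)} = -384$
$\frac{Z{\left(-1724 \right)}}{R{\left(-1305 \right)}} - \frac{3270637}{E} = \frac{\frac{4}{3} \sqrt{-4059 - -10344}}{-384} - \frac{3270637}{- \frac{203188}{7571}} = \frac{4 \sqrt{-4059 + 10344}}{3} \left(- \frac{1}{384}\right) - - \frac{24761992727}{203188} = \frac{4 \sqrt{6285}}{3} \left(- \frac{1}{384}\right) + \frac{24761992727}{203188} = - \frac{\sqrt{6285}}{288} + \frac{24761992727}{203188} = \frac{24761992727}{203188} - \frac{\sqrt{6285}}{288}$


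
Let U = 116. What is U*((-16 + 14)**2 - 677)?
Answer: -78068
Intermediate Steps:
U*((-16 + 14)**2 - 677) = 116*((-16 + 14)**2 - 677) = 116*((-2)**2 - 677) = 116*(4 - 677) = 116*(-673) = -78068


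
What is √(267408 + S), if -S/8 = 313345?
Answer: 2*I*√559838 ≈ 1496.4*I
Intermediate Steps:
S = -2506760 (S = -8*313345 = -2506760)
√(267408 + S) = √(267408 - 2506760) = √(-2239352) = 2*I*√559838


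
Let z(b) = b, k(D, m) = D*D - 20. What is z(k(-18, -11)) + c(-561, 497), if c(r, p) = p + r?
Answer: 240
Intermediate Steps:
k(D, m) = -20 + D² (k(D, m) = D² - 20 = -20 + D²)
z(k(-18, -11)) + c(-561, 497) = (-20 + (-18)²) + (497 - 561) = (-20 + 324) - 64 = 304 - 64 = 240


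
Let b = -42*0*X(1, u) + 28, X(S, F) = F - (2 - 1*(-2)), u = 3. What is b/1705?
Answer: 28/1705 ≈ 0.016422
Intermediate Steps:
X(S, F) = -4 + F (X(S, F) = F - (2 + 2) = F - 1*4 = F - 4 = -4 + F)
b = 28 (b = -42*0*(-4 + 3) + 28 = -42*0*(-1) + 28 = -0 + 28 = -42*0 + 28 = 0 + 28 = 28)
b/1705 = 28/1705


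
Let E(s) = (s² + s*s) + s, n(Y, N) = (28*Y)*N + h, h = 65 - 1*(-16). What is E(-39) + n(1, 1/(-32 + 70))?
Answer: 58610/19 ≈ 3084.7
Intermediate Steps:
h = 81 (h = 65 + 16 = 81)
n(Y, N) = 81 + 28*N*Y (n(Y, N) = (28*Y)*N + 81 = 28*N*Y + 81 = 81 + 28*N*Y)
E(s) = s + 2*s² (E(s) = (s² + s²) + s = 2*s² + s = s + 2*s²)
E(-39) + n(1, 1/(-32 + 70)) = -39*(1 + 2*(-39)) + (81 + 28*1/(-32 + 70)) = -39*(1 - 78) + (81 + 28*1/38) = -39*(-77) + (81 + 28*(1/38)*1) = 3003 + (81 + 14/19) = 3003 + 1553/19 = 58610/19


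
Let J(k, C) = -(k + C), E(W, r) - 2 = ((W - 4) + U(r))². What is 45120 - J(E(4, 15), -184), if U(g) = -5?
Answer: 44963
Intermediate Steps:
E(W, r) = 2 + (-9 + W)² (E(W, r) = 2 + ((W - 4) - 5)² = 2 + ((-4 + W) - 5)² = 2 + (-9 + W)²)
J(k, C) = -C - k (J(k, C) = -(C + k) = -C - k)
45120 - J(E(4, 15), -184) = 45120 - (-1*(-184) - (2 + (-9 + 4)²)) = 45120 - (184 - (2 + (-5)²)) = 45120 - (184 - (2 + 25)) = 45120 - (184 - 1*27) = 45120 - (184 - 27) = 45120 - 1*157 = 45120 - 157 = 44963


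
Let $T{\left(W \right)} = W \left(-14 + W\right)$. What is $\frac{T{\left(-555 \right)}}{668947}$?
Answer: $\frac{315795}{668947} \approx 0.47208$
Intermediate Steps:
$\frac{T{\left(-555 \right)}}{668947} = \frac{\left(-555\right) \left(-14 - 555\right)}{668947} = \left(-555\right) \left(-569\right) \frac{1}{668947} = 315795 \cdot \frac{1}{668947} = \frac{315795}{668947}$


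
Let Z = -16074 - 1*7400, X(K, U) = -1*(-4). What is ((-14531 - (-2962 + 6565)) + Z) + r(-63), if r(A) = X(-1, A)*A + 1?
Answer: -41859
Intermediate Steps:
X(K, U) = 4
Z = -23474 (Z = -16074 - 7400 = -23474)
r(A) = 1 + 4*A (r(A) = 4*A + 1 = 1 + 4*A)
((-14531 - (-2962 + 6565)) + Z) + r(-63) = ((-14531 - (-2962 + 6565)) - 23474) + (1 + 4*(-63)) = ((-14531 - 1*3603) - 23474) + (1 - 252) = ((-14531 - 3603) - 23474) - 251 = (-18134 - 23474) - 251 = -41608 - 251 = -41859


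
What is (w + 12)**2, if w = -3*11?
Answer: 441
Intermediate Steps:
w = -33
(w + 12)**2 = (-33 + 12)**2 = (-21)**2 = 441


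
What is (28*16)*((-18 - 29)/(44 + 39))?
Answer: -21056/83 ≈ -253.69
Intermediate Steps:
(28*16)*((-18 - 29)/(44 + 39)) = 448*(-47/83) = -21056/83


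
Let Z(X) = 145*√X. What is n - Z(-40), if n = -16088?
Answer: -16088 - 290*I*√10 ≈ -16088.0 - 917.06*I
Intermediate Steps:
n - Z(-40) = -16088 - 145*√(-40) = -16088 - 145*2*I*√10 = -16088 - 290*I*√10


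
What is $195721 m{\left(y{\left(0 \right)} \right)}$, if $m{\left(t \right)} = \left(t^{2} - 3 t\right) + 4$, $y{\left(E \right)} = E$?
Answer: $782884$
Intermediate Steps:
$m{\left(t \right)} = 4 + t^{2} - 3 t$
$195721 m{\left(y{\left(0 \right)} \right)} = 195721 \left(4 + 0^{2} - 0\right) = 195721 \left(4 + 0 + 0\right) = 195721 \cdot 4 = 782884$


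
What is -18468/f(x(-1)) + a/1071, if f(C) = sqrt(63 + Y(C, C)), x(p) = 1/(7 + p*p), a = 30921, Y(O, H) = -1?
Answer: 10307/357 - 9234*sqrt(62)/31 ≈ -2316.6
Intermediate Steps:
x(p) = 1/(7 + p**2)
f(C) = sqrt(62) (f(C) = sqrt(63 - 1) = sqrt(62))
-18468/f(x(-1)) + a/1071 = -18468*sqrt(62)/62 + 30921/1071 = -9234*sqrt(62)/31 + 30921*(1/1071) = -9234*sqrt(62)/31 + 10307/357 = 10307/357 - 9234*sqrt(62)/31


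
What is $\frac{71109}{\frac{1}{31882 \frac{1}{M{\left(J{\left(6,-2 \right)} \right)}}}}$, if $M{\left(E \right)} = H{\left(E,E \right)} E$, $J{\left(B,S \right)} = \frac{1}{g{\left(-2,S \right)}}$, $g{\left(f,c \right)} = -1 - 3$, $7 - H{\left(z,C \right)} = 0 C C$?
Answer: $- \frac{9068388552}{7} \approx -1.2955 \cdot 10^{9}$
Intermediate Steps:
$H{\left(z,C \right)} = 7$ ($H{\left(z,C \right)} = 7 - 0 C C = 7 - 0 C = 7 - 0 = 7 + 0 = 7$)
$g{\left(f,c \right)} = -4$
$J{\left(B,S \right)} = - \frac{1}{4}$ ($J{\left(B,S \right)} = \frac{1}{-4} = - \frac{1}{4}$)
$M{\left(E \right)} = 7 E$
$\frac{71109}{\frac{1}{31882 \frac{1}{M{\left(J{\left(6,-2 \right)} \right)}}}} = \frac{71109}{\frac{1}{31882 \frac{1}{7 \left(- \frac{1}{4}\right)}}} = \frac{71109}{\frac{1}{31882 \frac{1}{- \frac{7}{4}}}} = \frac{71109}{\frac{1}{31882 \left(- \frac{4}{7}\right)}} = \frac{71109}{\frac{1}{- \frac{127528}{7}}} = \frac{71109}{- \frac{7}{127528}} = 71109 \left(- \frac{127528}{7}\right) = - \frac{9068388552}{7}$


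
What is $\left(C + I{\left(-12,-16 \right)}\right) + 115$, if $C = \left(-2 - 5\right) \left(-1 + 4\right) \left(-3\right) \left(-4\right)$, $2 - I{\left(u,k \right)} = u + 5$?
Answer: $-128$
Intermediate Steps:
$I{\left(u,k \right)} = -3 - u$ ($I{\left(u,k \right)} = 2 - \left(u + 5\right) = 2 - \left(5 + u\right) = -3 - u$)
$C = -252$ ($C = \left(-7\right) 3 \left(-3\right) \left(-4\right) = \left(-21\right) \left(-3\right) \left(-4\right) = 63 \left(-4\right) = -252$)
$\left(C + I{\left(-12,-16 \right)}\right) + 115 = \left(-252 - -9\right) + 115 = \left(-252 + \left(-3 + 12\right)\right) + 115 = \left(-252 + 9\right) + 115 = -243 + 115 = -128$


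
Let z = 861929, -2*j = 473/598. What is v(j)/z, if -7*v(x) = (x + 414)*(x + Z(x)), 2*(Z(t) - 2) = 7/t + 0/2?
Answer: 2027542159999/4082188294488304 ≈ 0.00049668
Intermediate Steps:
Z(t) = 2 + 7/(2*t) (Z(t) = 2 + (7/t + 0/2)/2 = 2 + (7/t + 0*(½))/2 = 2 + (7/t + 0)/2 = 2 + (7/t)/2 = 2 + 7/(2*t))
j = -473/1196 (j = -473/(2*598) = -½*473/598 = -473/1196 ≈ -0.39548)
v(x) = -(414 + x)*(2 + x + 7/(2*x))/7 (v(x) = -(x + 414)*(x + (2 + 7/(2*x)))/7 = -(414 + x)*(2 + x + 7/(2*x))/7)
v(j)/z = (-1663/14 - 207/(-473/1196) - 416/7*(-473/1196) - (-473/1196)²/7)/861929 = (-1663/14 - 207*(-1196/473) + 3784/161 - ⅐*223729/1430416)*(1/861929) = (-1663/14 + 247572/473 + 3784/161 - 223729/10012912)*(1/861929) = (2027542159999/4736107376)*(1/861929) = 2027542159999/4082188294488304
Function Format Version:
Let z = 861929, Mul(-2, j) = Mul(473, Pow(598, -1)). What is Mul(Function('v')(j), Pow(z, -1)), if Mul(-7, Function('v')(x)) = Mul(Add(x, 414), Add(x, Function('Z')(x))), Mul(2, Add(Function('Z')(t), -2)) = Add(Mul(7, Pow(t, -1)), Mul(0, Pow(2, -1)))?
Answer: Rational(2027542159999, 4082188294488304) ≈ 0.00049668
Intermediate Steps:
Function('Z')(t) = Add(2, Mul(Rational(7, 2), Pow(t, -1))) (Function('Z')(t) = Add(2, Mul(Rational(1, 2), Add(Mul(7, Pow(t, -1)), Mul(0, Pow(2, -1))))) = Add(2, Mul(Rational(1, 2), Add(Mul(7, Pow(t, -1)), Mul(0, Rational(1, 2))))) = Add(2, Mul(Rational(1, 2), Add(Mul(7, Pow(t, -1)), 0))) = Add(2, Mul(Rational(1, 2), Mul(7, Pow(t, -1)))) = Add(2, Mul(Rational(7, 2), Pow(t, -1))))
j = Rational(-473, 1196) (j = Mul(Rational(-1, 2), Mul(473, Pow(598, -1))) = Mul(Rational(-1, 2), Mul(473, Rational(1, 598))) = Mul(Rational(-1, 2), Rational(473, 598)) = Rational(-473, 1196) ≈ -0.39548)
Function('v')(x) = Mul(Rational(-1, 7), Add(414, x), Add(2, x, Mul(Rational(7, 2), Pow(x, -1)))) (Function('v')(x) = Mul(Rational(-1, 7), Mul(Add(x, 414), Add(x, Add(2, Mul(Rational(7, 2), Pow(x, -1)))))) = Mul(Rational(-1, 7), Mul(Add(414, x), Add(2, x, Mul(Rational(7, 2), Pow(x, -1))))) = Mul(Rational(-1, 7), Add(414, x), Add(2, x, Mul(Rational(7, 2), Pow(x, -1)))))
Mul(Function('v')(j), Pow(z, -1)) = Mul(Add(Rational(-1663, 14), Mul(-207, Pow(Rational(-473, 1196), -1)), Mul(Rational(-416, 7), Rational(-473, 1196)), Mul(Rational(-1, 7), Pow(Rational(-473, 1196), 2))), Pow(861929, -1)) = Mul(Add(Rational(-1663, 14), Mul(-207, Rational(-1196, 473)), Rational(3784, 161), Mul(Rational(-1, 7), Rational(223729, 1430416))), Rational(1, 861929)) = Mul(Add(Rational(-1663, 14), Rational(247572, 473), Rational(3784, 161), Rational(-223729, 10012912)), Rational(1, 861929)) = Mul(Rational(2027542159999, 4736107376), Rational(1, 861929)) = Rational(2027542159999, 4082188294488304)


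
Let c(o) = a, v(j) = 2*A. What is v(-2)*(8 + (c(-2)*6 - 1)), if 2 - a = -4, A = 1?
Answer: 86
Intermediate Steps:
v(j) = 2 (v(j) = 2*1 = 2)
a = 6 (a = 2 - 1*(-4) = 2 + 4 = 6)
c(o) = 6
v(-2)*(8 + (c(-2)*6 - 1)) = 2*(8 + (6*6 - 1)) = 2*(8 + (36 - 1)) = 2*(8 + 35) = 2*43 = 86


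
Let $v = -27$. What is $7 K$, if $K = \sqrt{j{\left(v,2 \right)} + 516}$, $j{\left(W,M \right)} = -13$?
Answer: $7 \sqrt{503} \approx 156.99$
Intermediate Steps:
$K = \sqrt{503}$ ($K = \sqrt{-13 + 516} = \sqrt{503} \approx 22.428$)
$7 K = 7 \sqrt{503}$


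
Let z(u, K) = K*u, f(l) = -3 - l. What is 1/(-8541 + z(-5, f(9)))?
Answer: -1/8481 ≈ -0.00011791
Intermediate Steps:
1/(-8541 + z(-5, f(9))) = 1/(-8541 + (-3 - 1*9)*(-5)) = 1/(-8541 + (-3 - 9)*(-5)) = 1/(-8541 - 12*(-5)) = 1/(-8541 + 60) = 1/(-8481) = -1/8481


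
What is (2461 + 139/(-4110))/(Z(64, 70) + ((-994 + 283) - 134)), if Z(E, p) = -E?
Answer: -10114571/3735990 ≈ -2.7073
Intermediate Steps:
(2461 + 139/(-4110))/(Z(64, 70) + ((-994 + 283) - 134)) = (2461 + 139/(-4110))/(-1*64 + ((-994 + 283) - 134)) = (2461 + 139*(-1/4110))/(-64 + (-711 - 134)) = (2461 - 139/4110)/(-64 - 845) = (10114571/4110)/(-909) = (10114571/4110)*(-1/909) = -10114571/3735990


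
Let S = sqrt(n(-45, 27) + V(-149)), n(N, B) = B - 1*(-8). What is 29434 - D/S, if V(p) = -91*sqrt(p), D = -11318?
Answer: 29434 + 11318*sqrt(7)/(7*sqrt(5 - 13*I*sqrt(149))) ≈ 29678.0 + 236.25*I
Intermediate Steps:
n(N, B) = 8 + B (n(N, B) = B + 8 = 8 + B)
S = sqrt(35 - 91*I*sqrt(149)) (S = sqrt((8 + 27) - 91*I*sqrt(149)) = sqrt(35 - 91*I*sqrt(149)) ≈ 23.941 - 23.199*I)
29434 - D/S = 29434 - (-11318)/(sqrt(35 - 91*I*sqrt(149))) = 29434 - (-11318)/sqrt(35 - 91*I*sqrt(149)) = 29434 + 11318/sqrt(35 - 91*I*sqrt(149))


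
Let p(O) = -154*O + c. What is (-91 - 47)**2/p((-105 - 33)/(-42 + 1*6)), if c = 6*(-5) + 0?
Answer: -57132/1861 ≈ -30.700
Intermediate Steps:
c = -30 (c = -30 + 0 = -30)
p(O) = -30 - 154*O (p(O) = -154*O - 30 = -30 - 154*O)
(-91 - 47)**2/p((-105 - 33)/(-42 + 1*6)) = (-91 - 47)**2/(-30 - 154*(-105 - 33)/(-42 + 1*6)) = (-138)**2/(-30 - (-21252)/(-42 + 6)) = 19044/(-30 - (-21252)/(-36)) = 19044/(-30 - (-21252)*(-1)/36) = 19044/(-30 - 154*23/6) = 19044/(-30 - 1771/3) = 19044/(-1861/3) = 19044*(-3/1861) = -57132/1861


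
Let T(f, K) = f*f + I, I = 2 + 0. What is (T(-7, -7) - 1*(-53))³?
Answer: 1124864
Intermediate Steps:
I = 2
T(f, K) = 2 + f² (T(f, K) = f*f + 2 = f² + 2 = 2 + f²)
(T(-7, -7) - 1*(-53))³ = ((2 + (-7)²) - 1*(-53))³ = ((2 + 49) + 53)³ = (51 + 53)³ = 104³ = 1124864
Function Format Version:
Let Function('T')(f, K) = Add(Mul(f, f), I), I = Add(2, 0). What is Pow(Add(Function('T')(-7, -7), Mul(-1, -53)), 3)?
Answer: 1124864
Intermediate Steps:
I = 2
Function('T')(f, K) = Add(2, Pow(f, 2)) (Function('T')(f, K) = Add(Mul(f, f), 2) = Add(Pow(f, 2), 2) = Add(2, Pow(f, 2)))
Pow(Add(Function('T')(-7, -7), Mul(-1, -53)), 3) = Pow(Add(Add(2, Pow(-7, 2)), Mul(-1, -53)), 3) = Pow(Add(Add(2, 49), 53), 3) = Pow(Add(51, 53), 3) = Pow(104, 3) = 1124864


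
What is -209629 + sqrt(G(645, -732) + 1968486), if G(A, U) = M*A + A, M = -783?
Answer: -209629 + 4*sqrt(91506) ≈ -2.0842e+5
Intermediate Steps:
G(A, U) = -782*A (G(A, U) = -783*A + A = -782*A)
-209629 + sqrt(G(645, -732) + 1968486) = -209629 + sqrt(-782*645 + 1968486) = -209629 + sqrt(-504390 + 1968486) = -209629 + sqrt(1464096) = -209629 + 4*sqrt(91506)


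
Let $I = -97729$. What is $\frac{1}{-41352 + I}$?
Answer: $- \frac{1}{139081} \approx -7.1901 \cdot 10^{-6}$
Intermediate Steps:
$\frac{1}{-41352 + I} = \frac{1}{-41352 - 97729} = \frac{1}{-139081} = - \frac{1}{139081}$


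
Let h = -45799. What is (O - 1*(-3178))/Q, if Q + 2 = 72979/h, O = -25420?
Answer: 339553786/54859 ≈ 6189.6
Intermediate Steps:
Q = -164577/45799 (Q = -2 + 72979/(-45799) = -2 + 72979*(-1/45799) = -2 - 72979/45799 = -164577/45799 ≈ -3.5935)
(O - 1*(-3178))/Q = (-25420 - 1*(-3178))/(-164577/45799) = (-25420 + 3178)*(-45799/164577) = -22242*(-45799/164577) = 339553786/54859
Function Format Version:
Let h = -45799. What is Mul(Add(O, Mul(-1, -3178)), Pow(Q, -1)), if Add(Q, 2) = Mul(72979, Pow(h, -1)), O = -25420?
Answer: Rational(339553786, 54859) ≈ 6189.6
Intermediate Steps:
Q = Rational(-164577, 45799) (Q = Add(-2, Mul(72979, Pow(-45799, -1))) = Add(-2, Mul(72979, Rational(-1, 45799))) = Add(-2, Rational(-72979, 45799)) = Rational(-164577, 45799) ≈ -3.5935)
Mul(Add(O, Mul(-1, -3178)), Pow(Q, -1)) = Mul(Add(-25420, Mul(-1, -3178)), Pow(Rational(-164577, 45799), -1)) = Mul(Add(-25420, 3178), Rational(-45799, 164577)) = Mul(-22242, Rational(-45799, 164577)) = Rational(339553786, 54859)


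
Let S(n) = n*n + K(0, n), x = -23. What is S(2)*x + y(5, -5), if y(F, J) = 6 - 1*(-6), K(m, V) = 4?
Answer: -172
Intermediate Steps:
y(F, J) = 12 (y(F, J) = 6 + 6 = 12)
S(n) = 4 + n**2 (S(n) = n*n + 4 = n**2 + 4 = 4 + n**2)
S(2)*x + y(5, -5) = (4 + 2**2)*(-23) + 12 = (4 + 4)*(-23) + 12 = 8*(-23) + 12 = -184 + 12 = -172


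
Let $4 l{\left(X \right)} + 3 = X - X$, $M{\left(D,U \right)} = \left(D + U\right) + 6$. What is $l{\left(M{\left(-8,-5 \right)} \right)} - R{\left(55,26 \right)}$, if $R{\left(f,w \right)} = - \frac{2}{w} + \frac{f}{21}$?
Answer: $- \frac{3595}{1092} \approx -3.2921$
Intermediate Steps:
$R{\left(f,w \right)} = - \frac{2}{w} + \frac{f}{21}$ ($R{\left(f,w \right)} = - \frac{2}{w} + f \frac{1}{21} = - \frac{2}{w} + \frac{f}{21}$)
$M{\left(D,U \right)} = 6 + D + U$
$l{\left(X \right)} = - \frac{3}{4}$ ($l{\left(X \right)} = - \frac{3}{4} + \frac{X - X}{4} = - \frac{3}{4} + \frac{1}{4} \cdot 0 = - \frac{3}{4} + 0 = - \frac{3}{4}$)
$l{\left(M{\left(-8,-5 \right)} \right)} - R{\left(55,26 \right)} = - \frac{3}{4} - \left(- \frac{2}{26} + \frac{1}{21} \cdot 55\right) = - \frac{3}{4} - \left(\left(-2\right) \frac{1}{26} + \frac{55}{21}\right) = - \frac{3}{4} - \left(- \frac{1}{13} + \frac{55}{21}\right) = - \frac{3}{4} - \frac{694}{273} = - \frac{3595}{1092}$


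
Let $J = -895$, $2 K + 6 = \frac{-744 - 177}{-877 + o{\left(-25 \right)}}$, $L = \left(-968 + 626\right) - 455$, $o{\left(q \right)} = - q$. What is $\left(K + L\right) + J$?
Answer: $- \frac{962453}{568} \approx -1694.5$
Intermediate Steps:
$L = -797$ ($L = -342 - 455 = -797$)
$K = - \frac{1397}{568}$ ($K = -3 + \frac{\left(-744 - 177\right) \frac{1}{-877 - -25}}{2} = -3 + \frac{\left(-921\right) \frac{1}{-877 + 25}}{2} = -3 + \frac{\left(-921\right) \frac{1}{-852}}{2} = -3 + \frac{\left(-921\right) \left(- \frac{1}{852}\right)}{2} = -3 + \frac{1}{2} \cdot \frac{307}{284} = -3 + \frac{307}{568} = - \frac{1397}{568} \approx -2.4595$)
$\left(K + L\right) + J = \left(- \frac{1397}{568} - 797\right) - 895 = - \frac{454093}{568} - 895 = - \frac{962453}{568}$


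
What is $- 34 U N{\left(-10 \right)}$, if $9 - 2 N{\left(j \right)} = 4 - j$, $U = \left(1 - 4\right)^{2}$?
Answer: $765$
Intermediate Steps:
$U = 9$ ($U = \left(-3\right)^{2} = 9$)
$N{\left(j \right)} = \frac{5}{2} + \frac{j}{2}$ ($N{\left(j \right)} = \frac{9}{2} - \frac{4 - j}{2} = \frac{9}{2} + \left(-2 + \frac{j}{2}\right) = \frac{5}{2} + \frac{j}{2}$)
$- 34 U N{\left(-10 \right)} = \left(-34\right) 9 \left(\frac{5}{2} + \frac{1}{2} \left(-10\right)\right) = - 306 \left(\frac{5}{2} - 5\right) = \left(-306\right) \left(- \frac{5}{2}\right) = 765$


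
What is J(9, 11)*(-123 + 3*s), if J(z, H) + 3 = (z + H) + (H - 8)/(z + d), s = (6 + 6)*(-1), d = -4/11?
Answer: -262032/95 ≈ -2758.2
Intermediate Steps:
d = -4/11 (d = -4*1/11 = -4/11 ≈ -0.36364)
s = -12 (s = 12*(-1) = -12)
J(z, H) = -3 + H + z + (-8 + H)/(-4/11 + z) (J(z, H) = -3 + ((z + H) + (H - 8)/(z - 4/11)) = -3 + ((H + z) + (-8 + H)/(-4/11 + z)) = -3 + (H + z + (-8 + H)/(-4/11 + z)) = -3 + H + z + (-8 + H)/(-4/11 + z))
J(9, 11)*(-123 + 3*s) = ((-76 - 37*9 + 7*11 + 11*9² + 11*11*9)/(-4 + 11*9))*(-123 + 3*(-12)) = ((-76 - 333 + 77 + 11*81 + 1089)/(-4 + 99))*(-123 - 36) = ((-76 - 333 + 77 + 891 + 1089)/95)*(-159) = ((1/95)*1648)*(-159) = (1648/95)*(-159) = -262032/95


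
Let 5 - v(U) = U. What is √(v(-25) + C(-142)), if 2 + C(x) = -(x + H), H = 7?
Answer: √163 ≈ 12.767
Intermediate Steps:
v(U) = 5 - U
C(x) = -9 - x (C(x) = -2 - (x + 7) = -2 - (7 + x) = -2 + (-7 - x) = -9 - x)
√(v(-25) + C(-142)) = √((5 - 1*(-25)) + (-9 - 1*(-142))) = √((5 + 25) + (-9 + 142)) = √(30 + 133) = √163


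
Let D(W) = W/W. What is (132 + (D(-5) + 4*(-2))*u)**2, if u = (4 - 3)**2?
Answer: 15625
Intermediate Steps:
D(W) = 1
u = 1 (u = 1**2 = 1)
(132 + (D(-5) + 4*(-2))*u)**2 = (132 + (1 + 4*(-2))*1)**2 = (132 + (1 - 8)*1)**2 = (132 - 7*1)**2 = (132 - 7)**2 = 125**2 = 15625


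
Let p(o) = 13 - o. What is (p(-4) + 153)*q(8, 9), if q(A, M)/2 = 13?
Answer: 4420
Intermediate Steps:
q(A, M) = 26 (q(A, M) = 2*13 = 26)
(p(-4) + 153)*q(8, 9) = ((13 - 1*(-4)) + 153)*26 = ((13 + 4) + 153)*26 = (17 + 153)*26 = 170*26 = 4420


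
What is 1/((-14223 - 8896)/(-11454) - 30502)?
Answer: -11454/349346789 ≈ -3.2787e-5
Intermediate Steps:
1/((-14223 - 8896)/(-11454) - 30502) = 1/(-23119*(-1/11454) - 30502) = 1/(23119/11454 - 30502) = 1/(-349346789/11454) = -11454/349346789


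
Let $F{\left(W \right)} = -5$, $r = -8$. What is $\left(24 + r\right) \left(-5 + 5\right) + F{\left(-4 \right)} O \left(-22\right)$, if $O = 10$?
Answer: $1100$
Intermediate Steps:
$\left(24 + r\right) \left(-5 + 5\right) + F{\left(-4 \right)} O \left(-22\right) = \left(24 - 8\right) \left(-5 + 5\right) + \left(-5\right) 10 \left(-22\right) = 16 \cdot 0 - -1100 = 0 + 1100 = 1100$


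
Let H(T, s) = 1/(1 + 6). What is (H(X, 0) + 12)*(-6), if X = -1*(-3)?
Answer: -510/7 ≈ -72.857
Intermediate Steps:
X = 3
H(T, s) = ⅐ (H(T, s) = 1/7 = ⅐)
(H(X, 0) + 12)*(-6) = (⅐ + 12)*(-6) = (85/7)*(-6) = -510/7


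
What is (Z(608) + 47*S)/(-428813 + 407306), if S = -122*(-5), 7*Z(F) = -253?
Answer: -200437/150549 ≈ -1.3314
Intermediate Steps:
Z(F) = -253/7 (Z(F) = (⅐)*(-253) = -253/7)
S = 610
(Z(608) + 47*S)/(-428813 + 407306) = (-253/7 + 47*610)/(-428813 + 407306) = (-253/7 + 28670)/(-21507) = (200437/7)*(-1/21507) = -200437/150549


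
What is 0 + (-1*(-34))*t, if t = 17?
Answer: 578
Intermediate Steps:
0 + (-1*(-34))*t = 0 - 1*(-34)*17 = 0 + 34*17 = 0 + 578 = 578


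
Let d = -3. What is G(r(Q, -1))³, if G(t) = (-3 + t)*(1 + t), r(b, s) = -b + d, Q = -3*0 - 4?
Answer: -64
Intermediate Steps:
Q = -4 (Q = 0 - 4 = -4)
r(b, s) = -3 - b (r(b, s) = -b - 3 = -3 - b)
G(t) = (1 + t)*(-3 + t)
G(r(Q, -1))³ = (-3 + (-3 - 1*(-4))² - 2*(-3 - 1*(-4)))³ = (-3 + (-3 + 4)² - 2*(-3 + 4))³ = (-3 + 1² - 2*1)³ = (-3 + 1 - 2)³ = (-4)³ = -64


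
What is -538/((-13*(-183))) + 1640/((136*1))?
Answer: 478549/40443 ≈ 11.833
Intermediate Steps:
-538/((-13*(-183))) + 1640/((136*1)) = -538/2379 + 1640/136 = -538*1/2379 + 1640*(1/136) = -538/2379 + 205/17 = 478549/40443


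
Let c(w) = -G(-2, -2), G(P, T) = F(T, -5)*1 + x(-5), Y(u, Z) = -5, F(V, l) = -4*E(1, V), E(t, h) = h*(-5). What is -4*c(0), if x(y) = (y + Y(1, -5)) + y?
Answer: -220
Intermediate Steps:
E(t, h) = -5*h
F(V, l) = 20*V (F(V, l) = -(-20)*V = 20*V)
x(y) = -5 + 2*y (x(y) = (y - 5) + y = (-5 + y) + y = -5 + 2*y)
G(P, T) = -15 + 20*T (G(P, T) = (20*T)*1 + (-5 + 2*(-5)) = 20*T + (-5 - 10) = 20*T - 15 = -15 + 20*T)
c(w) = 55 (c(w) = -(-15 + 20*(-2)) = -(-15 - 40) = -1*(-55) = 55)
-4*c(0) = -4*55 = -220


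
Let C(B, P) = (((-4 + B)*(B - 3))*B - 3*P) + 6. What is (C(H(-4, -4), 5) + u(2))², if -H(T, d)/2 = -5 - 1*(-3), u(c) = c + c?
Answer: 25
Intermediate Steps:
u(c) = 2*c
H(T, d) = 4 (H(T, d) = -2*(-5 - 1*(-3)) = -2*(-5 + 3) = -2*(-2) = 4)
C(B, P) = 6 - 3*P + B*(-4 + B)*(-3 + B) (C(B, P) = (((-4 + B)*(-3 + B))*B - 3*P) + 6 = (B*(-4 + B)*(-3 + B) - 3*P) + 6 = (-3*P + B*(-4 + B)*(-3 + B)) + 6 = 6 - 3*P + B*(-4 + B)*(-3 + B))
(C(H(-4, -4), 5) + u(2))² = ((6 + 4³ - 7*4² - 3*5 + 12*4) + 2*2)² = ((6 + 64 - 7*16 - 15 + 48) + 4)² = ((6 + 64 - 112 - 15 + 48) + 4)² = (-9 + 4)² = (-5)² = 25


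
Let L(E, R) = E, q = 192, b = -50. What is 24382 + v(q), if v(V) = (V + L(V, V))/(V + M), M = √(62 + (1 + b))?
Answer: 898574810/36851 - 384*√13/36851 ≈ 24384.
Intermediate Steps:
M = √13 (M = √(62 + (1 - 50)) = √(62 - 49) = √13 ≈ 3.6056)
v(V) = 2*V/(V + √13) (v(V) = (V + V)/(V + √13) = (2*V)/(V + √13) = 2*V/(V + √13))
24382 + v(q) = 24382 + 2*192/(192 + √13) = 24382 + 384/(192 + √13)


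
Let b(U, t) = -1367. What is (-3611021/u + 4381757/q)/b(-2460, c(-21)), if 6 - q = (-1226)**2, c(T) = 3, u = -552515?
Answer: -601326173123/227050148335070 ≈ -0.0026484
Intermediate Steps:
q = -1503070 (q = 6 - 1*(-1226)**2 = 6 - 1*1503076 = 6 - 1503076 = -1503070)
(-3611021/u + 4381757/q)/b(-2460, c(-21)) = (-3611021/(-552515) + 4381757/(-1503070))/(-1367) = (-3611021*(-1/552515) + 4381757*(-1/1503070))*(-1/1367) = (3611021/552515 - 4381757/1503070)*(-1/1367) = (601326173123/166093744210)*(-1/1367) = -601326173123/227050148335070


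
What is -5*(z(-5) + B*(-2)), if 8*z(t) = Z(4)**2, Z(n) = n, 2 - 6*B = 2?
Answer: -10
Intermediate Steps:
B = 0 (B = 1/3 - 1/6*2 = 1/3 - 1/3 = 0)
z(t) = 2 (z(t) = (1/8)*4**2 = (1/8)*16 = 2)
-5*(z(-5) + B*(-2)) = -5*(2 + 0*(-2)) = -5*(2 + 0) = -5*2 = -10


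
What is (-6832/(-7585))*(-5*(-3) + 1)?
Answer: 109312/7585 ≈ 14.412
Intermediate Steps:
(-6832/(-7585))*(-5*(-3) + 1) = (-6832*(-1/7585))*(15 + 1) = (6832/7585)*16 = 109312/7585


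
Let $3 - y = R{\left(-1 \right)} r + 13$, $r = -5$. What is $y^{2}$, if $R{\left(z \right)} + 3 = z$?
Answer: $900$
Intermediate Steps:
$R{\left(z \right)} = -3 + z$
$y = -30$ ($y = 3 - \left(\left(-3 - 1\right) \left(-5\right) + 13\right) = 3 - \left(\left(-4\right) \left(-5\right) + 13\right) = 3 - \left(20 + 13\right) = 3 - 33 = -30$)
$y^{2} = \left(-30\right)^{2} = 900$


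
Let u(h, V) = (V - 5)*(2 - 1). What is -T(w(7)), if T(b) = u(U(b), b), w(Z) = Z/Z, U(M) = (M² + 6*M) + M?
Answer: 4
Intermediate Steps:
U(M) = M² + 7*M
w(Z) = 1
u(h, V) = -5 + V (u(h, V) = (-5 + V)*1 = -5 + V)
T(b) = -5 + b
-T(w(7)) = -(-5 + 1) = -1*(-4) = 4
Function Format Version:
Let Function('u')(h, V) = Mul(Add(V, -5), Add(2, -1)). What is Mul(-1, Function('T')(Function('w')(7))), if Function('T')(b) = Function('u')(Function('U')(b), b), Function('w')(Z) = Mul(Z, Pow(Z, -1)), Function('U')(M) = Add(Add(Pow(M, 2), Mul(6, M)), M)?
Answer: 4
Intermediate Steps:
Function('U')(M) = Add(Pow(M, 2), Mul(7, M))
Function('w')(Z) = 1
Function('u')(h, V) = Add(-5, V) (Function('u')(h, V) = Mul(Add(-5, V), 1) = Add(-5, V))
Function('T')(b) = Add(-5, b)
Mul(-1, Function('T')(Function('w')(7))) = Mul(-1, Add(-5, 1)) = Mul(-1, -4) = 4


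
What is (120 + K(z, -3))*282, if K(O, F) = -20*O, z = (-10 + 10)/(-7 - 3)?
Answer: 33840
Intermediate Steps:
z = 0 (z = 0/(-10) = 0*(-1/10) = 0)
(120 + K(z, -3))*282 = (120 - 20*0)*282 = (120 + 0)*282 = 120*282 = 33840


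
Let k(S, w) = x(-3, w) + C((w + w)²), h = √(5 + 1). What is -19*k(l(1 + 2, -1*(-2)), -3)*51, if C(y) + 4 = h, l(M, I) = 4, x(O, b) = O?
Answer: 6783 - 969*√6 ≈ 4409.4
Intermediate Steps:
h = √6 ≈ 2.4495
C(y) = -4 + √6
k(S, w) = -7 + √6 (k(S, w) = -3 + (-4 + √6) = -7 + √6)
-19*k(l(1 + 2, -1*(-2)), -3)*51 = -19*(-7 + √6)*51 = (133 - 19*√6)*51 = 6783 - 969*√6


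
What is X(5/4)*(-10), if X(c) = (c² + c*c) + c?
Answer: -175/4 ≈ -43.750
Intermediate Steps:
X(c) = c + 2*c² (X(c) = (c² + c²) + c = 2*c² + c = c + 2*c²)
X(5/4)*(-10) = ((5/4)*(1 + 2*(5/4)))*(-10) = ((5*(¼))*(1 + 2*(5*(¼))))*(-10) = (5*(1 + 2*(5/4))/4)*(-10) = (5*(1 + 5/2)/4)*(-10) = ((5/4)*(7/2))*(-10) = (35/8)*(-10) = -175/4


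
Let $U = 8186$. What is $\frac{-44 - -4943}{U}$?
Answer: $\frac{4899}{8186} \approx 0.59846$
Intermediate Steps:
$\frac{-44 - -4943}{U} = \frac{-44 - -4943}{8186} = \left(-44 + 4943\right) \frac{1}{8186} = 4899 \cdot \frac{1}{8186} = \frac{4899}{8186}$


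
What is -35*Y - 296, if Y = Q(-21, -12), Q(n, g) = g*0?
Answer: -296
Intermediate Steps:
Q(n, g) = 0
Y = 0
-35*Y - 296 = -35*0 - 296 = 0 - 296 = -296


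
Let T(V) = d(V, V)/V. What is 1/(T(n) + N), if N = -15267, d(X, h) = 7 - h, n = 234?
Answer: -234/3572705 ≈ -6.5497e-5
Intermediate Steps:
T(V) = (7 - V)/V
1/(T(n) + N) = 1/((7 - 1*234)/234 - 15267) = 1/((7 - 234)/234 - 15267) = 1/((1/234)*(-227) - 15267) = 1/(-227/234 - 15267) = 1/(-3572705/234) = -234/3572705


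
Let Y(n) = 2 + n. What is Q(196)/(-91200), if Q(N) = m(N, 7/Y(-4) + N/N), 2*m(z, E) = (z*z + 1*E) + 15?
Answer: -25619/121600 ≈ -0.21068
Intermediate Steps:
m(z, E) = 15/2 + E/2 + z**2/2 (m(z, E) = ((z*z + 1*E) + 15)/2 = ((z**2 + E) + 15)/2 = ((E + z**2) + 15)/2 = (15 + E + z**2)/2 = 15/2 + E/2 + z**2/2)
Q(N) = 25/4 + N**2/2 (Q(N) = 15/2 + (7/(2 - 4) + N/N)/2 + N**2/2 = 15/2 + (7/(-2) + 1)/2 + N**2/2 = 15/2 + (7*(-1/2) + 1)/2 + N**2/2 = 15/2 + (-7/2 + 1)/2 + N**2/2 = 15/2 + (1/2)*(-5/2) + N**2/2 = 15/2 - 5/4 + N**2/2 = 25/4 + N**2/2)
Q(196)/(-91200) = (25/4 + (1/2)*196**2)/(-91200) = (25/4 + (1/2)*38416)*(-1/91200) = (25/4 + 19208)*(-1/91200) = (76857/4)*(-1/91200) = -25619/121600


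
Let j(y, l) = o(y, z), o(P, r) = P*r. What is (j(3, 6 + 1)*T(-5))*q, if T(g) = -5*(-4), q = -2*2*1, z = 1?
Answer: -240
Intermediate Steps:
q = -4 (q = -4*1 = -4)
T(g) = 20
j(y, l) = y (j(y, l) = y*1 = y)
(j(3, 6 + 1)*T(-5))*q = (3*20)*(-4) = 60*(-4) = -240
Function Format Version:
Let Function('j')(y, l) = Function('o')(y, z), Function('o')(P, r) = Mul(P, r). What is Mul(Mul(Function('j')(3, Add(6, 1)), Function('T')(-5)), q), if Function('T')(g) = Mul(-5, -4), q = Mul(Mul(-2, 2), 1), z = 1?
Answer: -240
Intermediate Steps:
q = -4 (q = Mul(-4, 1) = -4)
Function('T')(g) = 20
Function('j')(y, l) = y (Function('j')(y, l) = Mul(y, 1) = y)
Mul(Mul(Function('j')(3, Add(6, 1)), Function('T')(-5)), q) = Mul(Mul(3, 20), -4) = Mul(60, -4) = -240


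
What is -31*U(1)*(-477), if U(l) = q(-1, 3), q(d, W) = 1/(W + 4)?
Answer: 14787/7 ≈ 2112.4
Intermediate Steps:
q(d, W) = 1/(4 + W)
U(l) = ⅐ (U(l) = 1/(4 + 3) = 1/7 = ⅐)
-31*U(1)*(-477) = -31*⅐*(-477) = -31/7*(-477) = 14787/7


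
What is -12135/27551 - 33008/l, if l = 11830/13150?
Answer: -1195879837225/32592833 ≈ -36692.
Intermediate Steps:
l = 1183/1315 (l = 11830*(1/13150) = 1183/1315 ≈ 0.89962)
-12135/27551 - 33008/l = -12135/27551 - 33008/1183/1315 = -12135*1/27551 - 33008*1315/1183 = -12135/27551 - 43405520/1183 = -1195879837225/32592833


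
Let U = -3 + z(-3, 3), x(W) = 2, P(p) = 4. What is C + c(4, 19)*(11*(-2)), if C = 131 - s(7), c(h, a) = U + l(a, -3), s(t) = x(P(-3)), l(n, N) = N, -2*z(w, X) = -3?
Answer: 228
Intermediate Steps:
z(w, X) = 3/2 (z(w, X) = -½*(-3) = 3/2)
s(t) = 2
U = -3/2 (U = -3 + 3/2 = -3/2 ≈ -1.5000)
c(h, a) = -9/2 (c(h, a) = -3/2 - 3 = -9/2)
C = 129 (C = 131 - 1*2 = 131 - 2 = 129)
C + c(4, 19)*(11*(-2)) = 129 - 99*(-2)/2 = 129 - 9/2*(-22) = 129 + 99 = 228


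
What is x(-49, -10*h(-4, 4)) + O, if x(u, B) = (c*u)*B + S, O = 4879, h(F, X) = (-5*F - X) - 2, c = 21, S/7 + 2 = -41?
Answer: 148638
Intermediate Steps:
S = -301 (S = -14 + 7*(-41) = -14 - 287 = -301)
h(F, X) = -2 - X - 5*F (h(F, X) = (-X - 5*F) - 2 = -2 - X - 5*F)
x(u, B) = -301 + 21*B*u (x(u, B) = (21*u)*B - 301 = 21*B*u - 301 = -301 + 21*B*u)
x(-49, -10*h(-4, 4)) + O = (-301 + 21*(-10*(-2 - 1*4 - 5*(-4)))*(-49)) + 4879 = (-301 + 21*(-10*(-2 - 4 + 20))*(-49)) + 4879 = (-301 + 21*(-10*14)*(-49)) + 4879 = (-301 + 21*(-140)*(-49)) + 4879 = (-301 + 144060) + 4879 = 143759 + 4879 = 148638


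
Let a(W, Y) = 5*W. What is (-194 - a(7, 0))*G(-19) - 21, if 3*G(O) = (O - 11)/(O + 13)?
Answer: -1208/3 ≈ -402.67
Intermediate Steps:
G(O) = (-11 + O)/(3*(13 + O)) (G(O) = ((O - 11)/(O + 13))/3 = ((-11 + O)/(13 + O))/3 = (-11 + O)/(3*(13 + O)))
(-194 - a(7, 0))*G(-19) - 21 = (-194 - 5*7)*((-11 - 19)/(3*(13 - 19))) - 21 = (-194 - 1*35)*((⅓)*(-30)/(-6)) - 21 = (-194 - 35)*((⅓)*(-⅙)*(-30)) - 21 = -229*5/3 - 21 = -1145/3 - 21 = -1208/3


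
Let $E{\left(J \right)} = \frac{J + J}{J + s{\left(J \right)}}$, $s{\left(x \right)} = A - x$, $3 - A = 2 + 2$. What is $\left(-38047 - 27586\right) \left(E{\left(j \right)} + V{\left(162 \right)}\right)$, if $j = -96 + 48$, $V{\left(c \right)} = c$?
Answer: $-16933314$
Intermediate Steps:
$A = -1$ ($A = 3 - \left(2 + 2\right) = 3 - 4 = -1$)
$j = -48$
$s{\left(x \right)} = -1 - x$
$E{\left(J \right)} = - 2 J$ ($E{\left(J \right)} = \frac{J + J}{J - \left(1 + J\right)} = \frac{2 J}{-1} = 2 J \left(-1\right) = - 2 J$)
$\left(-38047 - 27586\right) \left(E{\left(j \right)} + V{\left(162 \right)}\right) = \left(-38047 - 27586\right) \left(\left(-2\right) \left(-48\right) + 162\right) = - 65633 \left(96 + 162\right) = \left(-65633\right) 258 = -16933314$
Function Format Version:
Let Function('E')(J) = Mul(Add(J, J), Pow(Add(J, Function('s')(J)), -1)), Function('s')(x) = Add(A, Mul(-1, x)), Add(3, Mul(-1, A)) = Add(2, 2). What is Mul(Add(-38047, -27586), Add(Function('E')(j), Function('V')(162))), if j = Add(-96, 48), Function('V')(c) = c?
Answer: -16933314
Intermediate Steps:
A = -1 (A = Add(3, Mul(-1, Add(2, 2))) = Add(3, Mul(-1, 4)) = Add(3, -4) = -1)
j = -48
Function('s')(x) = Add(-1, Mul(-1, x))
Function('E')(J) = Mul(-2, J) (Function('E')(J) = Mul(Add(J, J), Pow(Add(J, Add(-1, Mul(-1, J))), -1)) = Mul(Mul(2, J), Pow(-1, -1)) = Mul(Mul(2, J), -1) = Mul(-2, J))
Mul(Add(-38047, -27586), Add(Function('E')(j), Function('V')(162))) = Mul(Add(-38047, -27586), Add(Mul(-2, -48), 162)) = Mul(-65633, Add(96, 162)) = Mul(-65633, 258) = -16933314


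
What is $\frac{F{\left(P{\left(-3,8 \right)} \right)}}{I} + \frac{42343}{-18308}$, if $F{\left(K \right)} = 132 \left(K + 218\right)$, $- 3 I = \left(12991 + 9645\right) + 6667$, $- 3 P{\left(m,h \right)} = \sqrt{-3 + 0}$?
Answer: $- \frac{122663911}{23325188} + \frac{132 i \sqrt{3}}{29303} \approx -5.2589 + 0.0078023 i$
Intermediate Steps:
$P{\left(m,h \right)} = - \frac{i \sqrt{3}}{3}$ ($P{\left(m,h \right)} = - \frac{\sqrt{-3 + 0}}{3} = - \frac{\sqrt{-3}}{3} = - \frac{i \sqrt{3}}{3}$)
$I = - \frac{29303}{3}$ ($I = - \frac{\left(12991 + 9645\right) + 6667}{3} = - \frac{22636 + 6667}{3} = \left(- \frac{1}{3}\right) 29303 = - \frac{29303}{3} \approx -9767.7$)
$F{\left(K \right)} = 28776 + 132 K$ ($F{\left(K \right)} = 132 \left(218 + K\right) = 28776 + 132 K$)
$\frac{F{\left(P{\left(-3,8 \right)} \right)}}{I} + \frac{42343}{-18308} = \frac{28776 + 132 \left(- \frac{i \sqrt{3}}{3}\right)}{- \frac{29303}{3}} + \frac{42343}{-18308} = \left(28776 - 44 i \sqrt{3}\right) \left(- \frac{3}{29303}\right) + 42343 \left(- \frac{1}{18308}\right) = \left(- \frac{86328}{29303} + \frac{132 i \sqrt{3}}{29303}\right) - \frac{1841}{796} = - \frac{122663911}{23325188} + \frac{132 i \sqrt{3}}{29303}$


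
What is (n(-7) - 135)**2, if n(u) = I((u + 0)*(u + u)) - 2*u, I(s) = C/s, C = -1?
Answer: 140635881/9604 ≈ 14643.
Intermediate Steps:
I(s) = -1/s
n(u) = -2*u - 1/(2*u**2) (n(u) = -1/((u + 0)*(u + u)) - 2*u = -1/(u*(2*u)) - 2*u = -1/(2*u**2) - 2*u = -2*u - 1/(2*u**2))
(n(-7) - 135)**2 = ((-2*(-7) - 1/2/(-7)**2) - 135)**2 = ((14 - 1/2*1/49) - 135)**2 = ((14 - 1/98) - 135)**2 = (1371/98 - 135)**2 = (-11859/98)**2 = 140635881/9604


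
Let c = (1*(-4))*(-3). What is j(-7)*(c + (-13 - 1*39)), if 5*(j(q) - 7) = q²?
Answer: -672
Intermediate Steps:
c = 12 (c = -4*(-3) = 12)
j(q) = 7 + q²/5
j(-7)*(c + (-13 - 1*39)) = (7 + (⅕)*(-7)²)*(12 + (-13 - 1*39)) = (7 + (⅕)*49)*(12 + (-13 - 39)) = (7 + 49/5)*(12 - 52) = (84/5)*(-40) = -672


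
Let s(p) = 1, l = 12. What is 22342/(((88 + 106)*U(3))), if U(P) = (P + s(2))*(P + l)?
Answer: 11171/5820 ≈ 1.9194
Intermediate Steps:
U(P) = (1 + P)*(12 + P) (U(P) = (P + 1)*(P + 12) = (1 + P)*(12 + P))
22342/(((88 + 106)*U(3))) = 22342/(((88 + 106)*(12 + 3**2 + 13*3))) = 22342/((194*(12 + 9 + 39))) = 22342/((194*60)) = 22342/11640 = 22342*(1/11640) = 11171/5820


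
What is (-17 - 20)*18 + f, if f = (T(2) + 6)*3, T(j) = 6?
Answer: -630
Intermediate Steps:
f = 36 (f = (6 + 6)*3 = 12*3 = 36)
(-17 - 20)*18 + f = (-17 - 20)*18 + 36 = -37*18 + 36 = -666 + 36 = -630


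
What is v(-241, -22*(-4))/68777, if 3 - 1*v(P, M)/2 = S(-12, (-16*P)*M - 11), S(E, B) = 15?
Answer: -24/68777 ≈ -0.00034895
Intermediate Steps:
v(P, M) = -24 (v(P, M) = 6 - 2*15 = 6 - 30 = -24)
v(-241, -22*(-4))/68777 = -24/68777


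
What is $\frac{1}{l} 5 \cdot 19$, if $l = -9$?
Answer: $- \frac{95}{9} \approx -10.556$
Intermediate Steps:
$\frac{1}{l} 5 \cdot 19 = \frac{1}{-9} \cdot 5 \cdot 19 = \left(- \frac{1}{9}\right) 5 \cdot 19 = \left(- \frac{5}{9}\right) 19 = - \frac{95}{9}$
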